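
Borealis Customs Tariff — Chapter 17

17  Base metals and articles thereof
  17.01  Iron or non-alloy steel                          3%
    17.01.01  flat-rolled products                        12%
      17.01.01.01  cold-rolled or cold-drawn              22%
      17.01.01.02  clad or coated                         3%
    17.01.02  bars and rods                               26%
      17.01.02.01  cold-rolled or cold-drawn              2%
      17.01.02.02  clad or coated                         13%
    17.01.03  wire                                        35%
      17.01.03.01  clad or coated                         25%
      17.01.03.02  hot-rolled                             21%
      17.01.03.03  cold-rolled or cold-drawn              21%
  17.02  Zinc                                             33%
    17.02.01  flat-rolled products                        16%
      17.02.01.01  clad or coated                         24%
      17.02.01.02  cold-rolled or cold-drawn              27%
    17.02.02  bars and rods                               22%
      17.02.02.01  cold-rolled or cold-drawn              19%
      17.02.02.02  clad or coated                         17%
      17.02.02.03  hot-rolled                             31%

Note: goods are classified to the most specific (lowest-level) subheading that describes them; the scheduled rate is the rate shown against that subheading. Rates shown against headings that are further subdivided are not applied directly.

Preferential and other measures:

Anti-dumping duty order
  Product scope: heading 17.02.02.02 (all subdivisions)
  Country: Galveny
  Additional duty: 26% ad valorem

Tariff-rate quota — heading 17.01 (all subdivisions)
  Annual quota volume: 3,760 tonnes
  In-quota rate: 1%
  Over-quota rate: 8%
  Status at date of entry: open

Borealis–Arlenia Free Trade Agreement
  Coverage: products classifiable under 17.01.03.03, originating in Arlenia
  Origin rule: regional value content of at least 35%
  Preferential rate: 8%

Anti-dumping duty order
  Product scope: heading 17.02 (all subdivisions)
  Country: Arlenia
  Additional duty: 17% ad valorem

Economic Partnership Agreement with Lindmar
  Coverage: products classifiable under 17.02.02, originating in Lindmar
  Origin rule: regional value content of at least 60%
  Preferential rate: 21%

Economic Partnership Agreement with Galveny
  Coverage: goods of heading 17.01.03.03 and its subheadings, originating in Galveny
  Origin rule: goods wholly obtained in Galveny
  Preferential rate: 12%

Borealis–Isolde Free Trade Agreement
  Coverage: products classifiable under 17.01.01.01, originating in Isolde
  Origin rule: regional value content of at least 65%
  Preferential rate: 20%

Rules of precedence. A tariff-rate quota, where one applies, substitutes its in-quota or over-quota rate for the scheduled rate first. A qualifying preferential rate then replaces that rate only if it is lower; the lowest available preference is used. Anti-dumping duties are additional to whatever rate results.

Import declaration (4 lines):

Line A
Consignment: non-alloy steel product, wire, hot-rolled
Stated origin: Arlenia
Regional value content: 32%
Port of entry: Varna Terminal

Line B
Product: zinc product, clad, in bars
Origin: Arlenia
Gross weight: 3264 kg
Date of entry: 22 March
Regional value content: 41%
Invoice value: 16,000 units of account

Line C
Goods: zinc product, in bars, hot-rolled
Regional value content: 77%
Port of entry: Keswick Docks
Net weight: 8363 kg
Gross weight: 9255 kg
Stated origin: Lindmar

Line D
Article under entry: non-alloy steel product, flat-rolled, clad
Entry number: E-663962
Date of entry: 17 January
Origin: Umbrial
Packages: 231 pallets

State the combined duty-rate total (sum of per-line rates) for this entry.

Line A: non-alloy steel → 17.01; wire → 17.01.03; hot-rolled → 17.01.03.02. Scheduled 21%. quota on 17.01 open → in-quota 1%; Arlenia agreement on 17.01.03.03: 17.01.03.02 not covered. → 1%.
Line B: zinc → 17.02; in bars → 17.02.02; clad → 17.02.02.02. Scheduled 17%. Arlenia agreement on 17.01.03.03: 17.02.02.02 not covered; anti-dumping (Arlenia, 17.02): +17%; total 17% + 17% = 34%. → 34%.
Line C: zinc → 17.02; in bars → 17.02.02; hot-rolled → 17.02.02.03. Scheduled 31%. Lindmar agreement on 17.02.02: RVC ≥ 60% → 21% available; preferential 21%. → 21%.
Line D: non-alloy steel → 17.01; flat-rolled → 17.01.01; clad → 17.01.01.02. Scheduled 3%. quota on 17.01 open → in-quota 1%. → 1%.
Sum: 1% + 34% + 21% + 1% = 57%.

57%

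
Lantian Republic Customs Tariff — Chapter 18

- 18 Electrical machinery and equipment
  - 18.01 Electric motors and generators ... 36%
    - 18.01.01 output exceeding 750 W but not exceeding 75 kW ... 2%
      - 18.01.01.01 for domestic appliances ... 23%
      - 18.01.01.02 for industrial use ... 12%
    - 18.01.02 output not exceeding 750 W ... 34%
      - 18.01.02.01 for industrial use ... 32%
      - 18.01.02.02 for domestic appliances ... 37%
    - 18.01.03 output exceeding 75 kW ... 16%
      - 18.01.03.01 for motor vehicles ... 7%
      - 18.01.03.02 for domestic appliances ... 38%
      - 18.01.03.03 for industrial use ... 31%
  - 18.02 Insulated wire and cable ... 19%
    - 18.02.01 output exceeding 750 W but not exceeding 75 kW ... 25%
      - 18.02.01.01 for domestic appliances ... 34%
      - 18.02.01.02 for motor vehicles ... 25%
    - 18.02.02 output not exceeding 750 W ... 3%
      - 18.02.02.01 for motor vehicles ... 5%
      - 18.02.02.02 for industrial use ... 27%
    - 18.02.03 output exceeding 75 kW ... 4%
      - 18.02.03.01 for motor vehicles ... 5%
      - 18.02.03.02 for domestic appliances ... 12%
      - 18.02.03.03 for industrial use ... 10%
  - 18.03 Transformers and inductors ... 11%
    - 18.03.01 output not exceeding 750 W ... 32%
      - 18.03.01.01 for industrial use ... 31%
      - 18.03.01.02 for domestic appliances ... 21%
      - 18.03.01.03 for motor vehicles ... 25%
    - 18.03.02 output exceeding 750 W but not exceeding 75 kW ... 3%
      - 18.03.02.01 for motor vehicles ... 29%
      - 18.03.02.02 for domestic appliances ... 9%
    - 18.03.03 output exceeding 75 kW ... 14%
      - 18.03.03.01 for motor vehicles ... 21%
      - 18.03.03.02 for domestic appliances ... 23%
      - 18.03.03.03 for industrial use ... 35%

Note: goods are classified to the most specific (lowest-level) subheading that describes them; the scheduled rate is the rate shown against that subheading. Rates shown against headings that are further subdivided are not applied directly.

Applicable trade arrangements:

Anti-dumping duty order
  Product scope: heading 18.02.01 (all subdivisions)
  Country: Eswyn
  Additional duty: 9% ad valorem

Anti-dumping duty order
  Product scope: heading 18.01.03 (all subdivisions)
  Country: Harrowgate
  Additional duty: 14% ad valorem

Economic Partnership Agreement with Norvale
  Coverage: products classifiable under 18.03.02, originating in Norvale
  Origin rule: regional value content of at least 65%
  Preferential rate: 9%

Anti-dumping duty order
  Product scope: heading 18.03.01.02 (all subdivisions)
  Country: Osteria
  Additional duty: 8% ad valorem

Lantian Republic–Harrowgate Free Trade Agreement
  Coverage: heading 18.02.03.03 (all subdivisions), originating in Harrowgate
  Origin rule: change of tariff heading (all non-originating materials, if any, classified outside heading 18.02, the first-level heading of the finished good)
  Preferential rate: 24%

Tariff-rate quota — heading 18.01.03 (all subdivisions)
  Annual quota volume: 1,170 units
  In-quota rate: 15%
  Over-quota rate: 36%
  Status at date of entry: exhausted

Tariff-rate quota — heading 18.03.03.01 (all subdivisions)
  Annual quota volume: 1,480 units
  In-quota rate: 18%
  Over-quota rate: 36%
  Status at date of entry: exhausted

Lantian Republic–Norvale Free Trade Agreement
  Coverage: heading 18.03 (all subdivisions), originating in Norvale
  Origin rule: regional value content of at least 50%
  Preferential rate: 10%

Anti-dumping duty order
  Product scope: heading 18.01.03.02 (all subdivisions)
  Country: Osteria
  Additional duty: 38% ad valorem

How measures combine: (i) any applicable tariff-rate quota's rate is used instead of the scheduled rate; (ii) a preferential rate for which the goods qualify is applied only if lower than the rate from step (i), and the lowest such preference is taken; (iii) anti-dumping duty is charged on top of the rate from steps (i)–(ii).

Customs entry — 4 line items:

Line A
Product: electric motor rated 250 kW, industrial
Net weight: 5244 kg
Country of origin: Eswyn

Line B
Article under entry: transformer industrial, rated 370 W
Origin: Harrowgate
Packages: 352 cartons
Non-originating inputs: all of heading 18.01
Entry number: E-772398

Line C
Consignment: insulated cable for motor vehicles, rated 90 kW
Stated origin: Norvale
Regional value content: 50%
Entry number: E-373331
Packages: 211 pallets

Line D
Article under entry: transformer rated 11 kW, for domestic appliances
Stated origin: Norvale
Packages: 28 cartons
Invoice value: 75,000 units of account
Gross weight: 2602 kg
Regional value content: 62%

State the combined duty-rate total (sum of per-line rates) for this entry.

81%

Line A: electric motor → 18.01; rated 250 kW → 18.01.03; industrial → 18.01.03.03. Scheduled 31%. quota on 18.01.03 exhausted → over-quota 36%. → 36%.
Line B: transformer → 18.03; rated 370 W → 18.03.01; industrial → 18.03.01.01. Scheduled 31%. Harrowgate agreement on 18.02.03.03: 18.03.01.01 not covered. → 31%.
Line C: insulated cable → 18.02; rated 90 kW → 18.02.03; for motor vehicles → 18.02.03.01. Scheduled 5%. Norvale agreement on 18.03.02: 18.02.03.01 not covered; Norvale agreement on 18.03: 18.02.03.01 not covered. → 5%.
Line D: transformer → 18.03; rated 11 kW → 18.03.02; for domestic appliances → 18.03.02.02. Scheduled 9%. Norvale agreement on 18.03.02: RVC < 65%; Norvale agreement on 18.03: RVC ≥ 50% → 10% available; preference 10% not lower than 9% → no reduction. → 9%.
Sum: 36% + 31% + 5% + 9% = 81%.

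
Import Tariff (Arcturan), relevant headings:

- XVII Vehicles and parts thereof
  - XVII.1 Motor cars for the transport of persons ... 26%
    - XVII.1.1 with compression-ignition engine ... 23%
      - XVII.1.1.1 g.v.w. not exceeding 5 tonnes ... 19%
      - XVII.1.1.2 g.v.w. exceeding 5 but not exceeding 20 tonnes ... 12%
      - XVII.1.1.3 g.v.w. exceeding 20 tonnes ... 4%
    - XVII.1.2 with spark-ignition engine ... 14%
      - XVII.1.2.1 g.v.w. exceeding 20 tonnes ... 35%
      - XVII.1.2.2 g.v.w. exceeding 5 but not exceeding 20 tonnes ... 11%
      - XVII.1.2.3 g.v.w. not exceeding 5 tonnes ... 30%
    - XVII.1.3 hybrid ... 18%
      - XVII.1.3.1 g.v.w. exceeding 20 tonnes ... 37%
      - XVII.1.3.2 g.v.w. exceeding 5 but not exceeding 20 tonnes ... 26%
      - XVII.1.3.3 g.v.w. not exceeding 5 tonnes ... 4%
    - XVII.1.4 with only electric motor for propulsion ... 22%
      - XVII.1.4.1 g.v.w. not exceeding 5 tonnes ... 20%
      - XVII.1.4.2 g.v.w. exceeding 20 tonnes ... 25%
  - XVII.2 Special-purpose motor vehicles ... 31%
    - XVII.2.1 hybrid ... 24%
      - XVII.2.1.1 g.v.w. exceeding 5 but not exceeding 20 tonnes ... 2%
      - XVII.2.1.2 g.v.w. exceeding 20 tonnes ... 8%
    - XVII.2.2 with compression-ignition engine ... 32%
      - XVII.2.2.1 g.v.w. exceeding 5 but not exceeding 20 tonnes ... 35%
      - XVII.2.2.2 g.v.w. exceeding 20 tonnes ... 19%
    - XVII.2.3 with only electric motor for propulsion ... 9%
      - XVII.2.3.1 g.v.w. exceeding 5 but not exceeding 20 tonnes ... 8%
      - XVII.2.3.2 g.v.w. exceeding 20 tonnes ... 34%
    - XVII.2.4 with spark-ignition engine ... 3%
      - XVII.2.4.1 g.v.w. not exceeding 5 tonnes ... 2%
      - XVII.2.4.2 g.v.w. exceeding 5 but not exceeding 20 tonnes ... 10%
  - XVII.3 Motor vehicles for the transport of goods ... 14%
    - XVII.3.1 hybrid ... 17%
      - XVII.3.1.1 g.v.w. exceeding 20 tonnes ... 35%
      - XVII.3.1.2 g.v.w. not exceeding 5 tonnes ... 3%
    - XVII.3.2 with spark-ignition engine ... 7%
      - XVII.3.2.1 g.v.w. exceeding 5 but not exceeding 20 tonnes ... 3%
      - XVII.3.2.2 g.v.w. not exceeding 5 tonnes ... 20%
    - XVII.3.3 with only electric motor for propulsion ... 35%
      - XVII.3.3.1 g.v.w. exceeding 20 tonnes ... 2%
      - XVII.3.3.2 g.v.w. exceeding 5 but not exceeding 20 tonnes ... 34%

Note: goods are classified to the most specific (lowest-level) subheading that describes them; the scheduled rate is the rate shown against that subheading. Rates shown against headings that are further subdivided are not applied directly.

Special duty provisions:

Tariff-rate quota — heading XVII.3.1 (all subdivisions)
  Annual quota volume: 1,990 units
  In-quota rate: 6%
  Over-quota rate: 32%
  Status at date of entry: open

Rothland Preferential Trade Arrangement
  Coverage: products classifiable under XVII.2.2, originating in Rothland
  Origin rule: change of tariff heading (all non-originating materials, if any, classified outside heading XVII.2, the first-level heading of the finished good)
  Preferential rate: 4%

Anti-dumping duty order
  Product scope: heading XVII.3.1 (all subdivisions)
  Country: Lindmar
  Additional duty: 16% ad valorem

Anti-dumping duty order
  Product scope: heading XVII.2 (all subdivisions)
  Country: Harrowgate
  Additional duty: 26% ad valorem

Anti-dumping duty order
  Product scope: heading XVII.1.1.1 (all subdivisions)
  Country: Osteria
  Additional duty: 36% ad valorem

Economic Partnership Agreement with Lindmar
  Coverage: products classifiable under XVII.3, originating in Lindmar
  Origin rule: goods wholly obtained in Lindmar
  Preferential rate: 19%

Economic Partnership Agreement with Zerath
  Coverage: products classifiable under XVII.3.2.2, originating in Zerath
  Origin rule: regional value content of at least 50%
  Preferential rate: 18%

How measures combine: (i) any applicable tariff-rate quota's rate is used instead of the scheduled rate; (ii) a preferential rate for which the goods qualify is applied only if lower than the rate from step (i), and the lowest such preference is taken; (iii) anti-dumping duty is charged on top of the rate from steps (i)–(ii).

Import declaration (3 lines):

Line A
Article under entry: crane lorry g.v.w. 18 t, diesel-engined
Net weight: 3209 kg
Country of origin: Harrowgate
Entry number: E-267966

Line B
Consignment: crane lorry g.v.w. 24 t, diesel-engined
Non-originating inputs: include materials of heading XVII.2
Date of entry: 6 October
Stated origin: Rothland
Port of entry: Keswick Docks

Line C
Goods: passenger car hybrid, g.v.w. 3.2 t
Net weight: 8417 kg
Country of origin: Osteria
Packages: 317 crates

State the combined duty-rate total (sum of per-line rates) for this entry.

Line A: crane lorry → XVII.2; diesel-engined → XVII.2.2; g.v.w. 18 t → XVII.2.2.1. Scheduled 35%. anti-dumping (Harrowgate, XVII.2): +26%; total 35% + 26% = 61%. → 61%.
Line B: crane lorry → XVII.2; diesel-engined → XVII.2.2; g.v.w. 24 t → XVII.2.2.2. Scheduled 19%. Rothland agreement on XVII.2.2: CTH not met. → 19%.
Line C: passenger car → XVII.1; hybrid → XVII.1.3; g.v.w. 3.2 t → XVII.1.3.3. Scheduled 4%. No special measure applies. → 4%.
Sum: 61% + 19% + 4% = 84%.

84%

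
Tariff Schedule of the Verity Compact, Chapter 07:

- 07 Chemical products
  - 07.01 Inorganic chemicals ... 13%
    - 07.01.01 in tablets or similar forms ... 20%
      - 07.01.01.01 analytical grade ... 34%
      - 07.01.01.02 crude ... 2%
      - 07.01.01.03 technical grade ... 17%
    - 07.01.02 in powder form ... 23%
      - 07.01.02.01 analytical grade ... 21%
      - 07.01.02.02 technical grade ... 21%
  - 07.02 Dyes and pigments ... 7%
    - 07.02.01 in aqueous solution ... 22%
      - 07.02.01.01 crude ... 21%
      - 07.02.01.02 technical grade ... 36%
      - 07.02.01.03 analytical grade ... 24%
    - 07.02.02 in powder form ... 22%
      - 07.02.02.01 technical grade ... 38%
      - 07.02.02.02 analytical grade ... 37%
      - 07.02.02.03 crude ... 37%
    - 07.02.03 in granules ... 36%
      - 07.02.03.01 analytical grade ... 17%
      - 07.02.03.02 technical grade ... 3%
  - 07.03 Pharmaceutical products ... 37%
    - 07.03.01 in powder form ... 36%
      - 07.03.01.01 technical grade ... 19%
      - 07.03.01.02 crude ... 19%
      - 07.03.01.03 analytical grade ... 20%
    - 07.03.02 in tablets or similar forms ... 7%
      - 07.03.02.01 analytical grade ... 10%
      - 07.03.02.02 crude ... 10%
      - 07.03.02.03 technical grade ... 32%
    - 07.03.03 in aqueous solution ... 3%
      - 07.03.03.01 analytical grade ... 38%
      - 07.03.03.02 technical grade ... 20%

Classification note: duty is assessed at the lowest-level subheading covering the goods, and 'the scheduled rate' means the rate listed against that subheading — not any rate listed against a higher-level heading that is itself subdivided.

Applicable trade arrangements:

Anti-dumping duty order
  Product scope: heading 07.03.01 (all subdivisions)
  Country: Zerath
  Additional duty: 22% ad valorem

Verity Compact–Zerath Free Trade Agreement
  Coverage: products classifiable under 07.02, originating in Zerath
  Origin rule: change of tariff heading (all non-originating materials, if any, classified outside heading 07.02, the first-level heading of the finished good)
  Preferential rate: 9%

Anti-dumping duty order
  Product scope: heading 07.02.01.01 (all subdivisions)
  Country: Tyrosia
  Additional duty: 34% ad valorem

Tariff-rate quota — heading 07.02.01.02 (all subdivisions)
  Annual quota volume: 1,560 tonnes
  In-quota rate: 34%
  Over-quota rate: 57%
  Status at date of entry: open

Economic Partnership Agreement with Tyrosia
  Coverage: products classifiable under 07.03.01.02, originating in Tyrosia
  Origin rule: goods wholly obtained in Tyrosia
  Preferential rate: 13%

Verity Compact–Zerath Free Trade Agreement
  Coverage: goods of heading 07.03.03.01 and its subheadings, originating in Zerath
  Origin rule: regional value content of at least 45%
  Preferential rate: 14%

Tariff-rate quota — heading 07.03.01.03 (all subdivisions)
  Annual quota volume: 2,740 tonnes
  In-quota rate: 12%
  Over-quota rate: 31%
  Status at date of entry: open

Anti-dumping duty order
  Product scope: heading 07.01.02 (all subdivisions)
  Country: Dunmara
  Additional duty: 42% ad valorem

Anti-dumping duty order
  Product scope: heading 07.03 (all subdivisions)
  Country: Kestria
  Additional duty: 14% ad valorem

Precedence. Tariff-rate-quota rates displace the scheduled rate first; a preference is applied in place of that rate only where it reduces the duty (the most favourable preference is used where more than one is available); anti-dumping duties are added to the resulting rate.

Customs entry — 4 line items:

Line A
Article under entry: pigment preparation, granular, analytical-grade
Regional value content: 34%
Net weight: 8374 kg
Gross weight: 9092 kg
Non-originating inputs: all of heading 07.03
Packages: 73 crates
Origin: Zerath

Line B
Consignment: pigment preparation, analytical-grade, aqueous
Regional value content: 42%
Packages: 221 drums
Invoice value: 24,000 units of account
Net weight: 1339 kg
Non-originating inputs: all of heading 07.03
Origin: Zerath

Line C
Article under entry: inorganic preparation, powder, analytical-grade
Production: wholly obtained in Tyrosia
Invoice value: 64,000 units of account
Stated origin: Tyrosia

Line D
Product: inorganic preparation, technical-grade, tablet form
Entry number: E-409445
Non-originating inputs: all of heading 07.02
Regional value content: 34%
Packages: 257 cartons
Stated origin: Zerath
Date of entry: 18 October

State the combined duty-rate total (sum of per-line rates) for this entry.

Line A: pigment → 07.02; granular → 07.02.03; analytical-grade → 07.02.03.01. Scheduled 17%. Zerath agreement on 07.02: CTH met → 9% available; Zerath agreement on 07.03.03.01: 07.02.03.01 not covered; preferential 9%. → 9%.
Line B: pigment → 07.02; aqueous → 07.02.01; analytical-grade → 07.02.01.03. Scheduled 24%. Zerath agreement on 07.02: CTH met → 9% available; Zerath agreement on 07.03.03.01: 07.02.01.03 not covered; preferential 9%. → 9%.
Line C: inorganic → 07.01; powder → 07.01.02; analytical-grade → 07.01.02.01. Scheduled 21%. Tyrosia agreement on 07.03.01.02: 07.01.02.01 not covered. → 21%.
Line D: inorganic → 07.01; tablet form → 07.01.01; technical-grade → 07.01.01.03. Scheduled 17%. Zerath agreement on 07.02: 07.01.01.03 not covered; Zerath agreement on 07.03.03.01: 07.01.01.03 not covered. → 17%.
Sum: 9% + 9% + 21% + 17% = 56%.

56%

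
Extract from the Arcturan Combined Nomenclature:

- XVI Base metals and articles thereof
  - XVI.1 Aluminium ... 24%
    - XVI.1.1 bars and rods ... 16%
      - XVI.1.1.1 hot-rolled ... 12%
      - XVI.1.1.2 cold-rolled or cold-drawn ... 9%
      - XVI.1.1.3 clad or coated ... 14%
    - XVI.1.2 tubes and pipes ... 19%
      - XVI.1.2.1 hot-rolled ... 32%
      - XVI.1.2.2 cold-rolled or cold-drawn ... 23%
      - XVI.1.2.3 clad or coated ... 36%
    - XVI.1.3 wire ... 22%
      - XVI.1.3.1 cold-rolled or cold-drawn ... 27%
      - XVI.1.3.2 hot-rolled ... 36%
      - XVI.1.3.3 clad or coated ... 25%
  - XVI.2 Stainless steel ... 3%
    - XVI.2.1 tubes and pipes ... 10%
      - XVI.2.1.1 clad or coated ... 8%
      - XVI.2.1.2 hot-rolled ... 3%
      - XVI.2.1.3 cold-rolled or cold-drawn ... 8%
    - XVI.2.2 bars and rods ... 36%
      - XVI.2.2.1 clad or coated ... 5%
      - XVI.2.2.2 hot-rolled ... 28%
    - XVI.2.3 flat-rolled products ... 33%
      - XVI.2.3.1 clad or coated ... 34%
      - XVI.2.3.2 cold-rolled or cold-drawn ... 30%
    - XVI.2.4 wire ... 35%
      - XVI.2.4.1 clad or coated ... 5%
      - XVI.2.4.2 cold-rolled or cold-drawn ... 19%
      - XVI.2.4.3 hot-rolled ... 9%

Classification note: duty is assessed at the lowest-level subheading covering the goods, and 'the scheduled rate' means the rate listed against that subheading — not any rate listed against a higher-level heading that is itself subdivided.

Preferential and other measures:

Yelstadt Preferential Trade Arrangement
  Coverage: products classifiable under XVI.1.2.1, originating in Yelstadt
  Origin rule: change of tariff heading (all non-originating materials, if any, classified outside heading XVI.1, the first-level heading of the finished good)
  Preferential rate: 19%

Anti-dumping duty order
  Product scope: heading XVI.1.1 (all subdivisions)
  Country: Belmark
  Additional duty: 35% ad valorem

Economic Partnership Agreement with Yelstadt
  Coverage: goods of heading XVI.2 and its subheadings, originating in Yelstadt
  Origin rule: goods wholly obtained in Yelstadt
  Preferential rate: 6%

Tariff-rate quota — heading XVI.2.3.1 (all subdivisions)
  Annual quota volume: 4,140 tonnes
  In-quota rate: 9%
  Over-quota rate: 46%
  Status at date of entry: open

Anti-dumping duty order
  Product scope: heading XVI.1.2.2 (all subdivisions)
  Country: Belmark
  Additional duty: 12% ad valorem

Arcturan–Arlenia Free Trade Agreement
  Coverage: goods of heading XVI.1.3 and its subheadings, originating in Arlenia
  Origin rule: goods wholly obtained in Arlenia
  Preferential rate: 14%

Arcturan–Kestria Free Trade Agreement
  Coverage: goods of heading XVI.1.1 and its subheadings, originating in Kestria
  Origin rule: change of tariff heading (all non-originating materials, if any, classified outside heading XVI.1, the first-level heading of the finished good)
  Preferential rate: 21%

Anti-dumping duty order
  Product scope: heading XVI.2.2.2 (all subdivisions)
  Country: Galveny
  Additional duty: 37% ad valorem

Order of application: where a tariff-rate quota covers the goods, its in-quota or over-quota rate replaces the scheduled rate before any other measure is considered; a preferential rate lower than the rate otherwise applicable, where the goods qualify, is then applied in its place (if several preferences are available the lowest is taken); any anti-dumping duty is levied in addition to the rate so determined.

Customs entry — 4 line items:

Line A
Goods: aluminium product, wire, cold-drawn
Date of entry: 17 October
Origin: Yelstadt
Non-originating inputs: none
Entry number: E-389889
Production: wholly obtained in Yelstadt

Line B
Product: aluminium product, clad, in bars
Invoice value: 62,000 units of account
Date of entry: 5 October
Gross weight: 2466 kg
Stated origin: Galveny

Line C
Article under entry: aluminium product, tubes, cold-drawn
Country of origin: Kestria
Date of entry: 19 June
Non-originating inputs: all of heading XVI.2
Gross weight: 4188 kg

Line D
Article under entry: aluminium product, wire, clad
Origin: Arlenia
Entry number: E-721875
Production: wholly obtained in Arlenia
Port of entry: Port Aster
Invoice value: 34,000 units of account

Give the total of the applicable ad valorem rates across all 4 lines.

78%

Line A: aluminium → XVI.1; wire → XVI.1.3; cold-drawn → XVI.1.3.1. Scheduled 27%. Yelstadt agreement on XVI.1.2.1: XVI.1.3.1 not covered; Yelstadt agreement on XVI.2: XVI.1.3.1 not covered. → 27%.
Line B: aluminium → XVI.1; in bars → XVI.1.1; clad → XVI.1.1.3. Scheduled 14%. No special measure applies. → 14%.
Line C: aluminium → XVI.1; tubes → XVI.1.2; cold-drawn → XVI.1.2.2. Scheduled 23%. Kestria agreement on XVI.1.1: XVI.1.2.2 not covered. → 23%.
Line D: aluminium → XVI.1; wire → XVI.1.3; clad → XVI.1.3.3. Scheduled 25%. Arlenia agreement on XVI.1.3: wholly obtained → 14% available; preferential 14%. → 14%.
Sum: 27% + 14% + 23% + 14% = 78%.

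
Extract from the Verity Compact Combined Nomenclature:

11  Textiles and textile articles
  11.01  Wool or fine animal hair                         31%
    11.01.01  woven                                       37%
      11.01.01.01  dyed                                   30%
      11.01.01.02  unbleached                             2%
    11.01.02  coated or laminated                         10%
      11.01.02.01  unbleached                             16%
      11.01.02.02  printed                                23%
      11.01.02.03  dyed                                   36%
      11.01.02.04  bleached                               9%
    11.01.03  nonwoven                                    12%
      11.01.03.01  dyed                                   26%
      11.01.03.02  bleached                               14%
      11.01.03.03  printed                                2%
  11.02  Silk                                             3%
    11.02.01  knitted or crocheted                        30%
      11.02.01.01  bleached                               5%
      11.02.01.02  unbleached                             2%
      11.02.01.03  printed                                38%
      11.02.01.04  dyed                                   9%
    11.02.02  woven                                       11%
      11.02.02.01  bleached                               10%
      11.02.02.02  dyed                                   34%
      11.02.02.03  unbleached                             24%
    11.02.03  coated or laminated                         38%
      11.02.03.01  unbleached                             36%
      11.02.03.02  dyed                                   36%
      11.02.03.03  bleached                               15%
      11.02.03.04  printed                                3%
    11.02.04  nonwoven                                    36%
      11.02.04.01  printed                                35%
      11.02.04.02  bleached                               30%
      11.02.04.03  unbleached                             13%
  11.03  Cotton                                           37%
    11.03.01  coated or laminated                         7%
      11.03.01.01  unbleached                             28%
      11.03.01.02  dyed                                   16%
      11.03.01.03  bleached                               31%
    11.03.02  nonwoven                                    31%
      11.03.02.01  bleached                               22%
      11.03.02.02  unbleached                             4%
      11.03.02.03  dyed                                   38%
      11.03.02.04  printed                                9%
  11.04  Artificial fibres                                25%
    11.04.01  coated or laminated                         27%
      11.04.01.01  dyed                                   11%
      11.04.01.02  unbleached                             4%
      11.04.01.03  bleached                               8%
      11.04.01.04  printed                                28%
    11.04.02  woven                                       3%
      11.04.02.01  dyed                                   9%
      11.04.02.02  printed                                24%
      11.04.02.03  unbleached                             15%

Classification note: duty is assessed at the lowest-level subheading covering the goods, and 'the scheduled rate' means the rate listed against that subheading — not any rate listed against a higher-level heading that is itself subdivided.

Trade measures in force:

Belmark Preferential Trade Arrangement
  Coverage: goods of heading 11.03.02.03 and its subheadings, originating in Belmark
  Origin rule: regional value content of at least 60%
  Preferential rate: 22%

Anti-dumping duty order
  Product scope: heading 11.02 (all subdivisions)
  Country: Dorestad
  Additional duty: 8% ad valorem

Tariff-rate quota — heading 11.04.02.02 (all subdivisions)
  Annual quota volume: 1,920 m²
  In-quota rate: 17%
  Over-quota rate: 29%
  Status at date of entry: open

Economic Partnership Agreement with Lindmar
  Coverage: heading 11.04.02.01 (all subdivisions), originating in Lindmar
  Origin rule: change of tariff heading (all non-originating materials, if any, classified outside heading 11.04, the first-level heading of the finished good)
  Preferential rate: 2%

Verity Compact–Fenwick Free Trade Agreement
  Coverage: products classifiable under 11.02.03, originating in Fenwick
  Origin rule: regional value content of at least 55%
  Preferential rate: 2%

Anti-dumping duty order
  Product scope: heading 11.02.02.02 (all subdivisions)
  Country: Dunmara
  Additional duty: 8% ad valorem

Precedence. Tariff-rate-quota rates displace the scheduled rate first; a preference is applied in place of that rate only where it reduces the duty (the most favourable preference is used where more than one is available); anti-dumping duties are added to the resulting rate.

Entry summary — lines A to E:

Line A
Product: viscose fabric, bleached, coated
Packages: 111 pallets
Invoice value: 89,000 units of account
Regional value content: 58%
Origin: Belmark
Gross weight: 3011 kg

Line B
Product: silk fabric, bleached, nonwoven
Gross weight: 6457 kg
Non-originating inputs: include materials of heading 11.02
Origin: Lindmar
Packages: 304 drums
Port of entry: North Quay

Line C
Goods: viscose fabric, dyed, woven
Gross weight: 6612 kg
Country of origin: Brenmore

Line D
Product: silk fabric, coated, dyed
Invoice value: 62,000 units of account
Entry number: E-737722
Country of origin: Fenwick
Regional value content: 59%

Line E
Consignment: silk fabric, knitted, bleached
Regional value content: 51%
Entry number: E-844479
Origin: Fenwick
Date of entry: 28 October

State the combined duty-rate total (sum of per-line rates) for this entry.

54%

Line A: viscose → 11.04; coated → 11.04.01; bleached → 11.04.01.03. Scheduled 8%. Belmark agreement on 11.03.02.03: 11.04.01.03 not covered. → 8%.
Line B: silk → 11.02; nonwoven → 11.02.04; bleached → 11.02.04.02. Scheduled 30%. Lindmar agreement on 11.04.02.01: 11.02.04.02 not covered. → 30%.
Line C: viscose → 11.04; woven → 11.04.02; dyed → 11.04.02.01. Scheduled 9%. No special measure applies. → 9%.
Line D: silk → 11.02; coated → 11.02.03; dyed → 11.02.03.02. Scheduled 36%. Fenwick agreement on 11.02.03: RVC ≥ 55% → 2% available; preferential 2%. → 2%.
Line E: silk → 11.02; knitted → 11.02.01; bleached → 11.02.01.01. Scheduled 5%. Fenwick agreement on 11.02.03: 11.02.01.01 not covered. → 5%.
Sum: 8% + 30% + 9% + 2% + 5% = 54%.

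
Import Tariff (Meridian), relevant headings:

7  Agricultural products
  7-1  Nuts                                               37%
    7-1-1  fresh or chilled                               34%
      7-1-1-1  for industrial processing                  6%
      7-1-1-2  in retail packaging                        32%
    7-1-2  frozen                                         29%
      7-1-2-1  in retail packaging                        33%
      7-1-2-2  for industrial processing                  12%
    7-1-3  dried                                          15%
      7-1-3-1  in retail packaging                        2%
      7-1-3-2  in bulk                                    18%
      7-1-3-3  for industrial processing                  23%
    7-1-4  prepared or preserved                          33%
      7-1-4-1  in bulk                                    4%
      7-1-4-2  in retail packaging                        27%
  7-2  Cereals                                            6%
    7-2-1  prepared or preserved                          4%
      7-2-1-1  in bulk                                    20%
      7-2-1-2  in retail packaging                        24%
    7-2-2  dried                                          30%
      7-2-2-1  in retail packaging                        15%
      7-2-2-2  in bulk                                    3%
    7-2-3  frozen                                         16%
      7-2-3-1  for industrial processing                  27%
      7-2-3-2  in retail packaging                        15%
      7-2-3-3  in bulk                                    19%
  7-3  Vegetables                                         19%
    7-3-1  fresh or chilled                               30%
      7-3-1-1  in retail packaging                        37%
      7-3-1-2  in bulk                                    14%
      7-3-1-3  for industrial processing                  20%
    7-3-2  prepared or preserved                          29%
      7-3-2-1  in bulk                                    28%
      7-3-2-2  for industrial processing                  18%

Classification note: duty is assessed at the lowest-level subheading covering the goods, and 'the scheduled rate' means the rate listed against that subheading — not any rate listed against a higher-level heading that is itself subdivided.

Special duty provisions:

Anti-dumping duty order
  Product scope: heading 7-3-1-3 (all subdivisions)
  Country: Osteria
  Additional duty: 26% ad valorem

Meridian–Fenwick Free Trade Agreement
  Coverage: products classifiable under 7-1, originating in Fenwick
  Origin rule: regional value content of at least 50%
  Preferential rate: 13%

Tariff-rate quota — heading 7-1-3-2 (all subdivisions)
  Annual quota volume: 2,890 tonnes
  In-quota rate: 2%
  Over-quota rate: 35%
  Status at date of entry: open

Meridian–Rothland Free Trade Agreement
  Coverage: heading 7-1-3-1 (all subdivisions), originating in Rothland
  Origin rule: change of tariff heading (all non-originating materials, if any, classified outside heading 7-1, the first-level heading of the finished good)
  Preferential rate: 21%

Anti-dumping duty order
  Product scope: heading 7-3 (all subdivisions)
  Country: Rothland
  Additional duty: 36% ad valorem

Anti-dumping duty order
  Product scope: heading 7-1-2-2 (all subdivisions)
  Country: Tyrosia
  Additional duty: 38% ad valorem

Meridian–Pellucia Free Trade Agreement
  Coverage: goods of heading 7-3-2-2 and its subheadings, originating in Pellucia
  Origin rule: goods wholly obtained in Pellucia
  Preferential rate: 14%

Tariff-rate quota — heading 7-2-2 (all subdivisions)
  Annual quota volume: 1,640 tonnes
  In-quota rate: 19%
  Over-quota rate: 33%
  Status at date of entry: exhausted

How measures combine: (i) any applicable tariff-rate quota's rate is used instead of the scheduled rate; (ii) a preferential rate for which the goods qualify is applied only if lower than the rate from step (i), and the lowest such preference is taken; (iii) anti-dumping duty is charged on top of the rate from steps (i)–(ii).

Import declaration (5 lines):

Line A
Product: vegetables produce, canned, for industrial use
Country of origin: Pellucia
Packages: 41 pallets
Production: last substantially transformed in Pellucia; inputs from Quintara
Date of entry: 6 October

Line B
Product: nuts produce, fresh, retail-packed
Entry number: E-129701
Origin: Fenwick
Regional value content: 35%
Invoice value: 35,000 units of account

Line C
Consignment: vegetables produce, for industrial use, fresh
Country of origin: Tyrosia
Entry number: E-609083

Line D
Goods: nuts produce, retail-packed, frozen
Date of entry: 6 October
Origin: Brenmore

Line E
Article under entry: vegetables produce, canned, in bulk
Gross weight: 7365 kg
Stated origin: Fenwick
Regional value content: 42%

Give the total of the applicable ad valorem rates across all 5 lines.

131%

Line A: vegetables → 7-3; canned → 7-3-2; for industrial use → 7-3-2-2. Scheduled 18%. Pellucia agreement on 7-3-2-2: not wholly obtained. → 18%.
Line B: nuts → 7-1; fresh → 7-1-1; retail-packed → 7-1-1-2. Scheduled 32%. Fenwick agreement on 7-1: RVC < 50%. → 32%.
Line C: vegetables → 7-3; fresh → 7-3-1; for industrial use → 7-3-1-3. Scheduled 20%. No special measure applies. → 20%.
Line D: nuts → 7-1; frozen → 7-1-2; retail-packed → 7-1-2-1. Scheduled 33%. No special measure applies. → 33%.
Line E: vegetables → 7-3; canned → 7-3-2; in bulk → 7-3-2-1. Scheduled 28%. Fenwick agreement on 7-1: 7-3-2-1 not covered. → 28%.
Sum: 18% + 32% + 20% + 33% + 28% = 131%.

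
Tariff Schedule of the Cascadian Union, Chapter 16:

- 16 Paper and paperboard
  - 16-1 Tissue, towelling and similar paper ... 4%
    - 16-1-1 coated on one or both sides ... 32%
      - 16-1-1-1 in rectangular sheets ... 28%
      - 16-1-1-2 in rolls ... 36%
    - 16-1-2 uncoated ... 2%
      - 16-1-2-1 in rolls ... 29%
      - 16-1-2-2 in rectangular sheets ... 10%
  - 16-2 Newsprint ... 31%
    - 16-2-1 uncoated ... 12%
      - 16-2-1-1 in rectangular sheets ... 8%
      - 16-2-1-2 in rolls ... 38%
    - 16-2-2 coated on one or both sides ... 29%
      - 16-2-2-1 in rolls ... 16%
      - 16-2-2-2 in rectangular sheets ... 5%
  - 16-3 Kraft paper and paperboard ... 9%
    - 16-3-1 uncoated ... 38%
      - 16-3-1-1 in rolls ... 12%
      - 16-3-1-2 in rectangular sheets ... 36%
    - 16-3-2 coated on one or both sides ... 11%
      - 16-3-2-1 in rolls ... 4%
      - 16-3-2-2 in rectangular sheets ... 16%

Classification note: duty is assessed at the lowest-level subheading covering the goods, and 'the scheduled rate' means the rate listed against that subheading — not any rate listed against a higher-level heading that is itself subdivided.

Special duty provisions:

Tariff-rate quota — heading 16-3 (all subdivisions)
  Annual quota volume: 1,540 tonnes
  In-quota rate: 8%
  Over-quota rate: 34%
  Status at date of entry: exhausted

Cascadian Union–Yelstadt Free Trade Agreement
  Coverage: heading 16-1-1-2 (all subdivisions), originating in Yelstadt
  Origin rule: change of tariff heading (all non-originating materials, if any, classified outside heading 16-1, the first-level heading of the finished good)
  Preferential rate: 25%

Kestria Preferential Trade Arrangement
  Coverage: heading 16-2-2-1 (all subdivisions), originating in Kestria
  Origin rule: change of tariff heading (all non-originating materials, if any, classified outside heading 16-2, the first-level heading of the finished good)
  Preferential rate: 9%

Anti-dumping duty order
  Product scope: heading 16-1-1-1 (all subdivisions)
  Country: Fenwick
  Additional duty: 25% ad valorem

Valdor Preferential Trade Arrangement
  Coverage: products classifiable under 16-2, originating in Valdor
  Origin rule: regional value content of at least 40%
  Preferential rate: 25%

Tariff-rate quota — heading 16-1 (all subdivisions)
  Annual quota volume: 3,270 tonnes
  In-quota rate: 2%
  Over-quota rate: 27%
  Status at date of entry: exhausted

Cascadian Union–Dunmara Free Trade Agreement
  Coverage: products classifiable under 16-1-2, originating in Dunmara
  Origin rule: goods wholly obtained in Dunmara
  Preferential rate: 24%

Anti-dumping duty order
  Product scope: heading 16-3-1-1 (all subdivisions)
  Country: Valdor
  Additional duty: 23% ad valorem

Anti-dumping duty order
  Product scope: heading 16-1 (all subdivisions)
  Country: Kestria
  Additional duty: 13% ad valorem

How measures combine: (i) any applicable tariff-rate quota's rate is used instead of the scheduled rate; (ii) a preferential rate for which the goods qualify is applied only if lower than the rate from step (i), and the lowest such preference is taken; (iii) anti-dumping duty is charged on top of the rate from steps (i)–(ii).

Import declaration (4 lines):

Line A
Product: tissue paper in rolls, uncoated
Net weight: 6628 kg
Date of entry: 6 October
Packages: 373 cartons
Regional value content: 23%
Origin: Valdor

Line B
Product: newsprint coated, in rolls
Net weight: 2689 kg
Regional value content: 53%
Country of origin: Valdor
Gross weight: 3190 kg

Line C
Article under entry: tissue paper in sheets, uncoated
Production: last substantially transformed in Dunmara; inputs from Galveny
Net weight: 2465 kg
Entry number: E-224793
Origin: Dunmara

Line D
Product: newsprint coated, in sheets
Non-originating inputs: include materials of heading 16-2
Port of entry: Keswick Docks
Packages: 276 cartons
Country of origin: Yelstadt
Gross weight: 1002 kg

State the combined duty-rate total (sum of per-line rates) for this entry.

Line A: tissue paper → 16-1; uncoated → 16-1-2; in rolls → 16-1-2-1. Scheduled 29%. quota on 16-1 exhausted → over-quota 27%; Valdor agreement on 16-2: 16-1-2-1 not covered. → 27%.
Line B: newsprint → 16-2; coated → 16-2-2; in rolls → 16-2-2-1. Scheduled 16%. Valdor agreement on 16-2: RVC ≥ 40% → 25% available; preference 25% not lower than 16% → no reduction. → 16%.
Line C: tissue paper → 16-1; uncoated → 16-1-2; in sheets → 16-1-2-2. Scheduled 10%. quota on 16-1 exhausted → over-quota 27%; Dunmara agreement on 16-1-2: not wholly obtained. → 27%.
Line D: newsprint → 16-2; coated → 16-2-2; in sheets → 16-2-2-2. Scheduled 5%. Yelstadt agreement on 16-1-1-2: 16-2-2-2 not covered. → 5%.
Sum: 27% + 16% + 27% + 5% = 75%.

75%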